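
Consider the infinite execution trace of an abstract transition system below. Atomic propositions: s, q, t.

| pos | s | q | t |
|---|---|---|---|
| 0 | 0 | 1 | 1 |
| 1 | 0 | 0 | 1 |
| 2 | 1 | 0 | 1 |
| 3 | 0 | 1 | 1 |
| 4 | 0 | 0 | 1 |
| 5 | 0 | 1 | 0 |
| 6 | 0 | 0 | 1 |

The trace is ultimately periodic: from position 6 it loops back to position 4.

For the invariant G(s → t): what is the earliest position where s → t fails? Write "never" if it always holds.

never

s → t holds at every position 0..6, and those are all the positions the trace ever visits, so the invariant G(s → t) is never violated.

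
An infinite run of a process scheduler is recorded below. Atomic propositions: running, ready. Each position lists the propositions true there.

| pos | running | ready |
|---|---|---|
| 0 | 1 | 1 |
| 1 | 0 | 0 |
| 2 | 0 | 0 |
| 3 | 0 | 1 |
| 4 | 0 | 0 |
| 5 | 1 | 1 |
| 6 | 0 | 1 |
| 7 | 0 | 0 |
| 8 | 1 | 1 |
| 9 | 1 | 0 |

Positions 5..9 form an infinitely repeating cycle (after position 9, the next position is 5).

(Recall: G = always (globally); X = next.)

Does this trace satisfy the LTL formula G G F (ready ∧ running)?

G F (ready ∧ running) holds at every position 0..9, and those are all positions ever visited, so G G F (ready ∧ running) holds.

Satisfied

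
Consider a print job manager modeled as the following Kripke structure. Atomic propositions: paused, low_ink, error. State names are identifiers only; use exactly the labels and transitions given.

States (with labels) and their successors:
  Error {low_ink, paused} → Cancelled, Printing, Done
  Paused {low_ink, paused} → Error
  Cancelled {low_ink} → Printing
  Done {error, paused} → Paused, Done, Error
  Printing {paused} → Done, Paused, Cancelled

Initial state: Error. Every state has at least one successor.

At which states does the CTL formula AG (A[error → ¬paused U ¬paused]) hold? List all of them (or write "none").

States satisfying A[error → ¬paused U ¬paused]: {Cancelled}.
States satisfying AG (A[error → ¬paused U ¬paused]): ∅.

none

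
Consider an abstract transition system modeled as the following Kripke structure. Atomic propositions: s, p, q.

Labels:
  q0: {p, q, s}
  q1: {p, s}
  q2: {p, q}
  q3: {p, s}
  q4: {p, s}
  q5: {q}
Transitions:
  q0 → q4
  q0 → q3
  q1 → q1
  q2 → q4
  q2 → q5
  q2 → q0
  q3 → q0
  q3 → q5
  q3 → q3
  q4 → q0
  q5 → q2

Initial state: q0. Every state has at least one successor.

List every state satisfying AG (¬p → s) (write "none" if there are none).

States satisfying ¬p → s: {q0, q1, q2, q3, q4}.
States satisfying AG (¬p → s): {q1}.

{q1}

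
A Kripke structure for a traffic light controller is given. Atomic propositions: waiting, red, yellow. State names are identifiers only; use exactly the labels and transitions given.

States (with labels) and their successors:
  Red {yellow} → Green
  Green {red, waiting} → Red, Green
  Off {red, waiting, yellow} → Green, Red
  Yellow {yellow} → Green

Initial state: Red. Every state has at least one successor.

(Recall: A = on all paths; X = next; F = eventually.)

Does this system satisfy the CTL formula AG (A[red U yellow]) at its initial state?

No

States satisfying A[red U yellow]: {Red, Off, Yellow}.
States satisfying AG (A[red U yellow]): ∅.
Green is reachable from Red and violates A[red U yellow], so AG fails at Red.
Red ∉ Sat(AG (A[red U yellow])).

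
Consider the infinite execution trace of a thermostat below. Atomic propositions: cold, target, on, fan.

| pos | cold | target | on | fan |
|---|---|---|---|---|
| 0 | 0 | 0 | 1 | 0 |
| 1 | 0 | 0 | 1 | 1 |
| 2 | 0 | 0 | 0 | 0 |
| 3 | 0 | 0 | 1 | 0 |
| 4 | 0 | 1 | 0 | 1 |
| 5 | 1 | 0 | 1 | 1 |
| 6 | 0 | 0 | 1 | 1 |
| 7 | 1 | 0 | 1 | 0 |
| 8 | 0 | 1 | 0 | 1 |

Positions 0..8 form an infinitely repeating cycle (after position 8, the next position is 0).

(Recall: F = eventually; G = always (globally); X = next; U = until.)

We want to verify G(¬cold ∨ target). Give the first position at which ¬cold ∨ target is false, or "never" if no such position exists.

5

Check ¬cold ∨ target at each position in order: 0 ✓, 1 ✓, 2 ✓, 3 ✓, 4 ✓.
At position 5 the labels are {cold, fan, on}, so ¬cold ∨ target is false there. This is the first violation.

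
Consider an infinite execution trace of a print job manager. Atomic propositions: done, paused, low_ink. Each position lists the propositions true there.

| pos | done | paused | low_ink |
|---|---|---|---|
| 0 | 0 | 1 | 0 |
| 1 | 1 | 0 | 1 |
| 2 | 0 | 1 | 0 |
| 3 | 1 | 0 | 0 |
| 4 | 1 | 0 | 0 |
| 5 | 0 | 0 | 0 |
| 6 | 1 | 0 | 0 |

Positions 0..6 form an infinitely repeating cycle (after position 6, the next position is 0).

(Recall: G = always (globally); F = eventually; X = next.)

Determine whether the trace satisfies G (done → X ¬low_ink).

Yes

done → X ¬low_ink holds at every position 0..6, and those are all positions ever visited, so G (done → X ¬low_ink) holds.
Positions where done holds: 1, 3, 4, 6.
Check X ¬low_ink at each: 1→ok, 3→ok, 4→ok, 6→ok.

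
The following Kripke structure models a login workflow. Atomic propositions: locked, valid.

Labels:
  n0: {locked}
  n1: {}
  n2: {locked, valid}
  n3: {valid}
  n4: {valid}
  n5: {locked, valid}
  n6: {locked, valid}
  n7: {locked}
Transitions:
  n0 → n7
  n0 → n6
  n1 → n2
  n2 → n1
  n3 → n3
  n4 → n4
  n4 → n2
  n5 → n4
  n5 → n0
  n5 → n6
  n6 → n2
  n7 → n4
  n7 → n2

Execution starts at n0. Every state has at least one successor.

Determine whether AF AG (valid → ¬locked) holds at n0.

States satisfying AG (valid → ¬locked): {n3}.
States satisfying AF AG (valid → ¬locked): {n3}.
There is a path from n0 along which AG (valid → ¬locked) never holds.
n0 ∉ Sat(AF AG (valid → ¬locked)).

No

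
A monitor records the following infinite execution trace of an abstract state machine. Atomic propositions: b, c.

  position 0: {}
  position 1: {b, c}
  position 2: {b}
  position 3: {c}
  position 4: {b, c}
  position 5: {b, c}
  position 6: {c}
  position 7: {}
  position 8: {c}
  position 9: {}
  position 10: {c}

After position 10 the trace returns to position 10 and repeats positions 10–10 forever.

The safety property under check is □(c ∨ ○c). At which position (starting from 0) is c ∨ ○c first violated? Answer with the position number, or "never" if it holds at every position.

never

c ∨ ○c holds at every position 0..10, and those are all the positions the trace ever visits, so the invariant □(c ∨ ○c) is never violated.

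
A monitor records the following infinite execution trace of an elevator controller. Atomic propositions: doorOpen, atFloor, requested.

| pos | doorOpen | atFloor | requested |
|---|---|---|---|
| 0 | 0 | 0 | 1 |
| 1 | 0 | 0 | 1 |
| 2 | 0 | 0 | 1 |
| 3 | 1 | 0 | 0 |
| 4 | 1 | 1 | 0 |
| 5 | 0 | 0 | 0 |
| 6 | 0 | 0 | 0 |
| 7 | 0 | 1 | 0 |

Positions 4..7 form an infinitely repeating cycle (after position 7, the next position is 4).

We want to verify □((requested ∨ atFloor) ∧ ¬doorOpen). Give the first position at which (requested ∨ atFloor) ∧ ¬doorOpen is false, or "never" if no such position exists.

3

Check (requested ∨ atFloor) ∧ ¬doorOpen at each position in order: 0 ✓, 1 ✓, 2 ✓.
At position 3 the labels are {doorOpen}, so (requested ∨ atFloor) ∧ ¬doorOpen is false there. This is the first violation.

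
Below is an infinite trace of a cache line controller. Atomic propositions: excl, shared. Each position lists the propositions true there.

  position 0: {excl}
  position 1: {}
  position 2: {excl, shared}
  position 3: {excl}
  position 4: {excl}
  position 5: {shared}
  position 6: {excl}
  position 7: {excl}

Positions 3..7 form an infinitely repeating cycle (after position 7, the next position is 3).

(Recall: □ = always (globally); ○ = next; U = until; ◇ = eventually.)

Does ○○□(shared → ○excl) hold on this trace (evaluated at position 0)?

Holds

The position after 0 is 1; ○□(shared → ○excl) is true there.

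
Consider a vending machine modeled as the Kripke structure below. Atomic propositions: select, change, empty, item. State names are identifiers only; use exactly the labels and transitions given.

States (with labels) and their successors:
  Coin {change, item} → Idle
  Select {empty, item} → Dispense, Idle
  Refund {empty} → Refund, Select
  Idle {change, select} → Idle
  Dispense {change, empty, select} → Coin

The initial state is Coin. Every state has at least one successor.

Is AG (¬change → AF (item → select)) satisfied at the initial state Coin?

Satisfied

States satisfying ¬change → AF (item → select): {Coin, Select, Refund, Idle, Dispense}.
States satisfying AG (¬change → AF (item → select)): {Coin, Select, Refund, Idle, Dispense}.
Every state reachable from Coin satisfies ¬change → AF (item → select).
Coin ∈ Sat(AG (¬change → AF (item → select))).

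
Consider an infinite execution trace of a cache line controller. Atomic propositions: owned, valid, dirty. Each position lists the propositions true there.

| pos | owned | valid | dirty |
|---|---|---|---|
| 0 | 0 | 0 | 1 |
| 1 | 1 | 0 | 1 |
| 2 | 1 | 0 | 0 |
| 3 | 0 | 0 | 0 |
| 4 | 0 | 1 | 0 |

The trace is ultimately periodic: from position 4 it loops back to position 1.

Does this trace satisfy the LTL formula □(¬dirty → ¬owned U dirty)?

Violated

¬dirty → ¬owned U dirty must hold at every position from 0 onward. It fails at position 2, so □(¬dirty → ¬owned U dirty) is false.
Positions where ¬dirty holds: 2, 3, 4.
Check ¬owned U dirty at each: 2→fails, 3→ok, 4→ok.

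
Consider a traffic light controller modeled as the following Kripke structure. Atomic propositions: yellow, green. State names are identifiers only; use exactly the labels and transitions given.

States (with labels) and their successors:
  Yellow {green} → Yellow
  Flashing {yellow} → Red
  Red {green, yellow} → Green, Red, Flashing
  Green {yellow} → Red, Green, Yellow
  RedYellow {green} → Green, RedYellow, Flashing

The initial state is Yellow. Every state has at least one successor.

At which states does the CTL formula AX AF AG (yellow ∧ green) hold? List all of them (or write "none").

none

States satisfying AF AG (yellow ∧ green): ∅.
States satisfying AX AF AG (yellow ∧ green): ∅.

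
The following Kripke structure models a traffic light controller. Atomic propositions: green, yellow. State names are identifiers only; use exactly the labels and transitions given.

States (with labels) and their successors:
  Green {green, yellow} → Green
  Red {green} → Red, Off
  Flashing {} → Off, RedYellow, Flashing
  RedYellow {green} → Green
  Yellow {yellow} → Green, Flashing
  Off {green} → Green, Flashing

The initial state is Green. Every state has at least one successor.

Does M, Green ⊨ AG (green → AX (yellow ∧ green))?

Yes

States satisfying green → AX (yellow ∧ green): {Green, Flashing, RedYellow, Yellow}.
States satisfying AG (green → AX (yellow ∧ green)): {Green, RedYellow}.
Every state reachable from Green satisfies green → AX (yellow ∧ green).
Green ∈ Sat(AG (green → AX (yellow ∧ green))).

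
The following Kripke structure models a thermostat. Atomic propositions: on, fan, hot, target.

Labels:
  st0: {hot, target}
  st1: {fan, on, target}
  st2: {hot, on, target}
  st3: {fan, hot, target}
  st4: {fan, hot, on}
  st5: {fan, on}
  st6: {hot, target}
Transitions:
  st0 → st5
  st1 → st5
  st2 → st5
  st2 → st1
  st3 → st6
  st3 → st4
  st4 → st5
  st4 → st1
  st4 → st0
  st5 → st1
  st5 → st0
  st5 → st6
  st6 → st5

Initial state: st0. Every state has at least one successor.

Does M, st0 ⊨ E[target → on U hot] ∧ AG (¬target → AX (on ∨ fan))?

Does not hold

States satisfying target → on: {st1, st2, st4, st5}.
States satisfying hot: {st0, st2, st3, st4, st6}.
States satisfying E[target → on U hot]: {st0, st1, st2, st3, st4, st5, st6}.
States satisfying ¬target → AX (on ∨ fan): {st0, st1, st2, st3, st6}.
States satisfying AG (¬target → AX (on ∨ fan)): ∅.
States satisfying E[target → on U hot] ∧ AG (¬target → AX (on ∨ fan)): ∅.
st0 ∉ Sat(E[target → on U hot] ∧ AG (¬target → AX (on ∨ fan))).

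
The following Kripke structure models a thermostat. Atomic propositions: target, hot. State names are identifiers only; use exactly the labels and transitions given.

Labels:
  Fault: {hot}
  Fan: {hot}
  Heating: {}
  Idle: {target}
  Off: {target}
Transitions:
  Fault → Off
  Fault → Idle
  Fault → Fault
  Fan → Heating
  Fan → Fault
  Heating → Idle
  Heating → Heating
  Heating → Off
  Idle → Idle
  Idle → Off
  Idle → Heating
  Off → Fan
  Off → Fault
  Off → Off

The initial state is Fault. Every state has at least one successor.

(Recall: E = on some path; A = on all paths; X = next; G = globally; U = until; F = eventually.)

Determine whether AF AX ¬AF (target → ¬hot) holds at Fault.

States satisfying AX ¬AF (target → ¬hot): ∅.
States satisfying AF AX ¬AF (target → ¬hot): ∅.
There is a path from Fault along which AX ¬AF (target → ¬hot) never holds.
Fault ∉ Sat(AF AX ¬AF (target → ¬hot)).

Does not hold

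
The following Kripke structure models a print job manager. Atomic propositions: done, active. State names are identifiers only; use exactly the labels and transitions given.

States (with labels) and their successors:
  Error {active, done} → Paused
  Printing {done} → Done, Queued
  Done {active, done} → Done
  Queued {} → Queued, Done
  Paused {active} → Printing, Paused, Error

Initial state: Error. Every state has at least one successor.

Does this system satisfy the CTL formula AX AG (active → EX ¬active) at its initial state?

States satisfying AG (active → EX ¬active): ∅.
States satisfying AX AG (active → EX ¬active): ∅.
Error ∉ Sat(AX AG (active → EX ¬active)).

No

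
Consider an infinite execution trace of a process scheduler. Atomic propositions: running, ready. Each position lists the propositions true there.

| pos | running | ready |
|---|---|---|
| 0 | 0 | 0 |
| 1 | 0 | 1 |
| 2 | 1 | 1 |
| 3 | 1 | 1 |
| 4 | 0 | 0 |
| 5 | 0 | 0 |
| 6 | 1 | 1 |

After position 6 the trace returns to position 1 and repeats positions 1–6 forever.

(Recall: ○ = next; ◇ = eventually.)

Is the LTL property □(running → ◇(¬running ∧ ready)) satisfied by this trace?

running → ◇(¬running ∧ ready) holds at every position 0..6, and those are all positions ever visited, so □(running → ◇(¬running ∧ ready)) holds.
Positions where running holds: 2, 3, 6.
Check ◇(¬running ∧ ready) at each: 2→ok, 3→ok, 6→ok.

Yes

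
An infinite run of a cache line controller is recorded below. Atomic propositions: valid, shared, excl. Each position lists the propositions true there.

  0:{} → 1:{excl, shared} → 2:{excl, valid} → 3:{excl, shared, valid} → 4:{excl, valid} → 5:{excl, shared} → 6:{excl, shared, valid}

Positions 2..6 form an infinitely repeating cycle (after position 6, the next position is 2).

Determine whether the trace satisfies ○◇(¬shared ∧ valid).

The position after 0 is 1; ◇(¬shared ∧ valid) is true there.

Yes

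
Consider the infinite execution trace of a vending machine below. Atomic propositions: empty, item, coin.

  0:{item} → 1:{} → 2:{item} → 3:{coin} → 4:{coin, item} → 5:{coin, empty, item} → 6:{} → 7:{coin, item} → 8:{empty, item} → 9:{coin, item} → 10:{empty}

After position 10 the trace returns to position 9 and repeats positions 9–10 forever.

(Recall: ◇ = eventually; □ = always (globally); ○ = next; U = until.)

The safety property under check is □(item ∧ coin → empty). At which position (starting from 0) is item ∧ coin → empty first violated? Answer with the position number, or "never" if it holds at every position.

Check item ∧ coin → empty at each position in order: 0 ✓, 1 ✓, 2 ✓, 3 ✓.
At position 4 the labels are {coin, item}, so item ∧ coin → empty is false there. This is the first violation.

4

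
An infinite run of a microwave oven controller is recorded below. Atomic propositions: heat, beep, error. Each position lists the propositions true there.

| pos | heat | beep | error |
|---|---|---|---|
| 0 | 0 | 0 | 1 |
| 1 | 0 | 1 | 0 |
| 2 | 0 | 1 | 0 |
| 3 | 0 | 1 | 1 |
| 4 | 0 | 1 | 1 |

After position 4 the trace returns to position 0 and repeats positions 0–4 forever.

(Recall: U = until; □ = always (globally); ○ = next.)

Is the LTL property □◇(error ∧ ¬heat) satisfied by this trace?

Holds

◇(error ∧ ¬heat) holds at every position 0..4, and those are all positions ever visited, so □◇(error ∧ ¬heat) holds.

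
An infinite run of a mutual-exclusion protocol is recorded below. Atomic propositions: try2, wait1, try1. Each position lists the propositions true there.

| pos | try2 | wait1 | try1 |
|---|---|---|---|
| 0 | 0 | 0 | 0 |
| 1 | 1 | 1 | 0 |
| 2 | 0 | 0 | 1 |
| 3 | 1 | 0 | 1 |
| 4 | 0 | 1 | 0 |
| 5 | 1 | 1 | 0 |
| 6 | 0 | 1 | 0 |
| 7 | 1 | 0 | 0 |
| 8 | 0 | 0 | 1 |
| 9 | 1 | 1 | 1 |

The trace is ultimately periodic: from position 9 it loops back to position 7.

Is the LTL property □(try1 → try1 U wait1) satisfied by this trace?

try1 → try1 U wait1 holds at every position 0..9, and those are all positions ever visited, so □(try1 → try1 U wait1) holds.
Positions where try1 holds: 2, 3, 8, 9.
Check try1 U wait1 at each: 2→ok, 3→ok, 8→ok, 9→ok.

Holds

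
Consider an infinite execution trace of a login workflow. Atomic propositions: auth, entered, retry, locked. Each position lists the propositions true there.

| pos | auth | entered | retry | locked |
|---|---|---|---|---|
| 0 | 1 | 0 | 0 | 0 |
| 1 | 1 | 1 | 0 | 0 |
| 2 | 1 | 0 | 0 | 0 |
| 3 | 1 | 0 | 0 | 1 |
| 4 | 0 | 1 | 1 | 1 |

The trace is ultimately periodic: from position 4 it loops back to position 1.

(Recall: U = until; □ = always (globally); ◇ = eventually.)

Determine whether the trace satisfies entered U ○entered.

Yes

Walking from position 0: ○entered first holds at position 0, and entered holds at every earlier position along the way, so entered U ○entered holds.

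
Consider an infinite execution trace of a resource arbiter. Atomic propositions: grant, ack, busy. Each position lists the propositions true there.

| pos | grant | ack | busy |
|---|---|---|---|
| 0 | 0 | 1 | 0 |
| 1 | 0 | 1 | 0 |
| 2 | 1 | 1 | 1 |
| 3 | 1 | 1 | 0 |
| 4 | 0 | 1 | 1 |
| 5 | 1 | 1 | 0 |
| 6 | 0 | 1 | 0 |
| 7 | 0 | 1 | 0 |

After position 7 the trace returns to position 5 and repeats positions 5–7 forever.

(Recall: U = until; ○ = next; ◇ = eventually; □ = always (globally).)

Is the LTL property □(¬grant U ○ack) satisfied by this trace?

¬grant U ○ack holds at every position 0..7, and those are all positions ever visited, so □(¬grant U ○ack) holds.

Yes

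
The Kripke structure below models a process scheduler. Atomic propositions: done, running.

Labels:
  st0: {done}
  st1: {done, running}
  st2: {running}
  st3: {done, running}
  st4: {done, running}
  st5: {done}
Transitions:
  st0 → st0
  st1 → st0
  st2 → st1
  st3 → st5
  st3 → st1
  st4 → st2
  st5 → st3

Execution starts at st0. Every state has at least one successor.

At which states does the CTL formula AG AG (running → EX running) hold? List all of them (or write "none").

{st0}

States satisfying AG (running → EX running): {st0}.
States satisfying AG AG (running → EX running): {st0}.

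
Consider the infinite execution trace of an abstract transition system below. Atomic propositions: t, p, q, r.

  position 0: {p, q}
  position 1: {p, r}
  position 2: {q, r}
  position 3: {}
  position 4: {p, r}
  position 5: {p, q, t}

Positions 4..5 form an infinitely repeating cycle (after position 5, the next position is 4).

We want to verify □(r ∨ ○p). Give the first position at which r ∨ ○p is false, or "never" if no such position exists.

never

r ∨ ○p holds at every position 0..5, and those are all the positions the trace ever visits, so the invariant □(r ∨ ○p) is never violated.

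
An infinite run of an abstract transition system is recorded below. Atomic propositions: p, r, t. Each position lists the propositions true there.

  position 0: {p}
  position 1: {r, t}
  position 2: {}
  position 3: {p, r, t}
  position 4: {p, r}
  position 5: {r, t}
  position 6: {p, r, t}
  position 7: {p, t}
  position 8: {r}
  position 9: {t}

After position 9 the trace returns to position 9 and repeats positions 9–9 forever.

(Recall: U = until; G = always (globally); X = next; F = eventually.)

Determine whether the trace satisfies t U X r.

Holds

Walking from position 0: X r first holds at position 0, and t holds at every earlier position along the way, so t U X r holds.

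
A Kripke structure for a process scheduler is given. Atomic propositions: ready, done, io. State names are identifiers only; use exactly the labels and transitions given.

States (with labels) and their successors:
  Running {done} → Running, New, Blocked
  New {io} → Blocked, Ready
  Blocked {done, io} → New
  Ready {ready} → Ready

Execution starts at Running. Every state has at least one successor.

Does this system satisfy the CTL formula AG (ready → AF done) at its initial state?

States satisfying ready → AF done: {Running, New, Blocked}.
States satisfying AG (ready → AF done): ∅.
Ready is reachable from Running and violates ready → AF done, so AG fails at Running.
Running ∉ Sat(AG (ready → AF done)).

Does not hold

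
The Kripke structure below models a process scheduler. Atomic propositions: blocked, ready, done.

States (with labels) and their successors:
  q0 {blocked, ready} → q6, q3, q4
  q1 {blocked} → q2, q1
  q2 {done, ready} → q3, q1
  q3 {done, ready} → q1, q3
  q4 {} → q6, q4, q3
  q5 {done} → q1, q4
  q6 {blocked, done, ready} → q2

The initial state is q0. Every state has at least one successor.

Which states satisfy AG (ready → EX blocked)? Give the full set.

{q1, q2, q3}

States satisfying ready → EX blocked: {q0, q1, q2, q3, q4, q5}.
States satisfying AG (ready → EX blocked): {q1, q2, q3}.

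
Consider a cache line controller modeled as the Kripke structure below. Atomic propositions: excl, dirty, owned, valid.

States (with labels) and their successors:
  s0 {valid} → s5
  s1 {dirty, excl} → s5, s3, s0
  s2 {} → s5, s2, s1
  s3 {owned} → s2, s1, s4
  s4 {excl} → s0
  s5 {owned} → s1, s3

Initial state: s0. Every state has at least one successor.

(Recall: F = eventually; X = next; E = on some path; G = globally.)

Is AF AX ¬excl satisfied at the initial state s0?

Satisfied

States satisfying AX ¬excl: {s0, s1, s4}.
States satisfying AF AX ¬excl: {s0, s1, s4}.
s0 ∈ Sat(AF AX ¬excl).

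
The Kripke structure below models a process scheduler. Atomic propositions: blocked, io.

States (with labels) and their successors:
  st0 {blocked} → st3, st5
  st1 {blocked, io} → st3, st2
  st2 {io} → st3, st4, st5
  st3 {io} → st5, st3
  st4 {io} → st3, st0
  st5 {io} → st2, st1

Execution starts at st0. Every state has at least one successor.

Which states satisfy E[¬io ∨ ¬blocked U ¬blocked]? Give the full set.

{st0, st2, st3, st4, st5}

States satisfying ¬io ∨ ¬blocked: {st0, st2, st3, st4, st5}.
States satisfying ¬blocked: {st2, st3, st4, st5}.
States satisfying E[¬io ∨ ¬blocked U ¬blocked]: {st0, st2, st3, st4, st5}.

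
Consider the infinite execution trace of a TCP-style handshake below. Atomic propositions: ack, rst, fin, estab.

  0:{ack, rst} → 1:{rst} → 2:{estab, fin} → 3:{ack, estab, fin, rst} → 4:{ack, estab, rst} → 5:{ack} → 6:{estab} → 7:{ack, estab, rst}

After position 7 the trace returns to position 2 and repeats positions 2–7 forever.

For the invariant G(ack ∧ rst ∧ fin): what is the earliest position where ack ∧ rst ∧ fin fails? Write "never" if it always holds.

0

At position 0 the labels are {ack, rst}, so ack ∧ rst ∧ fin is false there. This is the first violation.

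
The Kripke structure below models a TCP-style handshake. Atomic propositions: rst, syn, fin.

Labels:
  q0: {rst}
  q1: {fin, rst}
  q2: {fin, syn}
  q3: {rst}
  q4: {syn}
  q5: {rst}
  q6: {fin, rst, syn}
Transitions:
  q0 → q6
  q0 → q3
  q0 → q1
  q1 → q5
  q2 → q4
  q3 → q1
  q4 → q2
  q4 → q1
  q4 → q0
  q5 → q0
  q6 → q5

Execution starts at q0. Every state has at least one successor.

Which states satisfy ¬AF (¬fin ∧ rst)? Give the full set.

{q2, q4}

States satisfying ¬fin ∧ rst: {q0, q3, q5}.
States satisfying AF (¬fin ∧ rst): {q0, q1, q3, q5, q6}.
States satisfying ¬AF (¬fin ∧ rst): {q2, q4}.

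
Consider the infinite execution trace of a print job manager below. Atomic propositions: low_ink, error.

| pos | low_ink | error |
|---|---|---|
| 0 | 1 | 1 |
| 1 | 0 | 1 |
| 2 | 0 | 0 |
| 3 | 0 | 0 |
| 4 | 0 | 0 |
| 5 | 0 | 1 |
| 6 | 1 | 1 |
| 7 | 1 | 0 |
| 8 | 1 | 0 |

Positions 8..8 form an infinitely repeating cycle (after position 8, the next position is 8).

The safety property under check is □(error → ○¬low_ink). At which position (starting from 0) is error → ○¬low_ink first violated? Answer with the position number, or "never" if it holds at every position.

5

Check error → ○¬low_ink at each position in order: 0 ✓, 1 ✓, 2 ✓, 3 ✓, 4 ✓.
At position 5 the labels are {error} and the next position 6 has {error, low_ink}, so error → ○¬low_ink is false there. This is the first violation.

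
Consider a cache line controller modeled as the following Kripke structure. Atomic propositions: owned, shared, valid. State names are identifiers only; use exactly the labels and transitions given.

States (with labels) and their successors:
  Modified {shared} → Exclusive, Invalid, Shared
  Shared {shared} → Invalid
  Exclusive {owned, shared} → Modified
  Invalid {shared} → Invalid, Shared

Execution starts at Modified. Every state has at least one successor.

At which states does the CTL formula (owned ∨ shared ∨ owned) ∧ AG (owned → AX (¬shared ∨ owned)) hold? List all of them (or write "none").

States satisfying shared ∨ owned: {Modified, Shared, Exclusive, Invalid}.
States satisfying owned ∨ shared ∨ owned: {Modified, Shared, Exclusive, Invalid}.
States satisfying owned → AX (¬shared ∨ owned): {Modified, Shared, Invalid}.
States satisfying AG (owned → AX (¬shared ∨ owned)): {Shared, Invalid}.
States satisfying (owned ∨ shared ∨ owned) ∧ AG (owned → AX (¬shared ∨ owned)): {Shared, Invalid}.

{Shared, Invalid}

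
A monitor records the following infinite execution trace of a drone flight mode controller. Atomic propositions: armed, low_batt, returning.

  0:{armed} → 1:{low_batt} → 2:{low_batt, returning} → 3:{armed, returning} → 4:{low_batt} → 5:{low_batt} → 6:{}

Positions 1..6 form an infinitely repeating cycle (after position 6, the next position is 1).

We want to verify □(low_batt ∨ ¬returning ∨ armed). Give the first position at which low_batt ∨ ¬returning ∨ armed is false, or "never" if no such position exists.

never

low_batt ∨ ¬returning ∨ armed holds at every position 0..6, and those are all the positions the trace ever visits, so the invariant □(low_batt ∨ ¬returning ∨ armed) is never violated.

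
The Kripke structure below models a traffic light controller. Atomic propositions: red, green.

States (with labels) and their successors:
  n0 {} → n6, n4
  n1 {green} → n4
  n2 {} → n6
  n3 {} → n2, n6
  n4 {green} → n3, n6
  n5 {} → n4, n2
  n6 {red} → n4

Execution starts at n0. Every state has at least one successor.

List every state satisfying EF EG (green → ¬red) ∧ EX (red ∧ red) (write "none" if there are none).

{n0, n2, n3, n4}

States satisfying EG (green → ¬red): {n0, n1, n2, n3, n4, n5, n6}.
States satisfying EF EG (green → ¬red): {n0, n1, n2, n3, n4, n5, n6}.
States satisfying red ∧ red: {n6}.
States satisfying EX (red ∧ red): {n0, n2, n3, n4}.
States satisfying EF EG (green → ¬red) ∧ EX (red ∧ red): {n0, n2, n3, n4}.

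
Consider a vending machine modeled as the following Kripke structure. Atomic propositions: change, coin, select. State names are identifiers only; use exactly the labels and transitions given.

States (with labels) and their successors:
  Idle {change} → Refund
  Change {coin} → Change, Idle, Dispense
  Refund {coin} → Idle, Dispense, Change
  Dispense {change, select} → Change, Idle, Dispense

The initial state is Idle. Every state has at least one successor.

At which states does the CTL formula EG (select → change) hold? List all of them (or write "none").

States satisfying select → change: {Idle, Change, Refund, Dispense}.
States satisfying EG (select → change): {Idle, Change, Refund, Dispense}.

{Idle, Change, Refund, Dispense}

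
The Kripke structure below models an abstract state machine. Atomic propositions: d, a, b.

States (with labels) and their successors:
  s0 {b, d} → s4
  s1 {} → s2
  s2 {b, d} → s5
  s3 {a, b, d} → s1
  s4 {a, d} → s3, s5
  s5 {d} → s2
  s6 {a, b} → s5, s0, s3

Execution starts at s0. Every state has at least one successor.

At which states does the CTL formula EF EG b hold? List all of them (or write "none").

none

States satisfying EG b: ∅.
States satisfying EF EG b: ∅.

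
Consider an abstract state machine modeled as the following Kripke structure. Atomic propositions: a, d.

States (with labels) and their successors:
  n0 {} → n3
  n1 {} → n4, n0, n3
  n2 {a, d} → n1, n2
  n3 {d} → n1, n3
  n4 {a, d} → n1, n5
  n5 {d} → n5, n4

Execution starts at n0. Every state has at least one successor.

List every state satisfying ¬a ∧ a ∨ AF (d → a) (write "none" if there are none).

{n0, n1, n2, n4}

States satisfying ¬a: {n0, n1, n3, n5}.
States satisfying ¬a ∧ a: ∅.
States satisfying d → a: {n0, n1, n2, n4}.
States satisfying AF (d → a): {n0, n1, n2, n4}.
States satisfying ¬a ∧ a ∨ AF (d → a): {n0, n1, n2, n4}.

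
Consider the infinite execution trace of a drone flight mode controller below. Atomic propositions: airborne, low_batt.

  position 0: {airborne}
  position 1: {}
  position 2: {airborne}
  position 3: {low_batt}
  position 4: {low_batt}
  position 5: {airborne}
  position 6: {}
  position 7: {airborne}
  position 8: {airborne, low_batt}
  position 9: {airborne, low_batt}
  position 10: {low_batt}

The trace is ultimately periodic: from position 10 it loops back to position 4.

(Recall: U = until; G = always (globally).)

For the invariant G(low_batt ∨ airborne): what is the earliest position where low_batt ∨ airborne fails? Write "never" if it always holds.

Check low_batt ∨ airborne at each position in order: 0 ✓.
At position 1 the labels are {}, so low_batt ∨ airborne is false there. This is the first violation.

1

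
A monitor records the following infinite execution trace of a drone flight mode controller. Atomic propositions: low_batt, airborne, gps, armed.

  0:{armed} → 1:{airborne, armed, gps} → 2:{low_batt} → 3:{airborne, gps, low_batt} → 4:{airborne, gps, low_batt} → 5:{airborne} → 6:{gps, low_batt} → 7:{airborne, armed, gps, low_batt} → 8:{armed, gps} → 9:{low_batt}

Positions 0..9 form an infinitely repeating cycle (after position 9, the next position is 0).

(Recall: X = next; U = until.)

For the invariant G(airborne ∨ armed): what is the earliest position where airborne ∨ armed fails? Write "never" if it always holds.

Check airborne ∨ armed at each position in order: 0 ✓, 1 ✓.
At position 2 the labels are {low_batt}, so airborne ∨ armed is false there. This is the first violation.

2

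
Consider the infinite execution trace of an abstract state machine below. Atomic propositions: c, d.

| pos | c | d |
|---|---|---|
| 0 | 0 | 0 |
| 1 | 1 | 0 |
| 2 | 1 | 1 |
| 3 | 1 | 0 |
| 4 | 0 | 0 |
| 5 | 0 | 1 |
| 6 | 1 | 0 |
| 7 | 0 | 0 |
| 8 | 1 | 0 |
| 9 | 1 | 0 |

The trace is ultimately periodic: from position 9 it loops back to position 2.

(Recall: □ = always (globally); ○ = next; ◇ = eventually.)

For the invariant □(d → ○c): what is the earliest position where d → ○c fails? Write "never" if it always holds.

d → ○c holds at every position 0..9, and those are all the positions the trace ever visits, so the invariant □(d → ○c) is never violated.

never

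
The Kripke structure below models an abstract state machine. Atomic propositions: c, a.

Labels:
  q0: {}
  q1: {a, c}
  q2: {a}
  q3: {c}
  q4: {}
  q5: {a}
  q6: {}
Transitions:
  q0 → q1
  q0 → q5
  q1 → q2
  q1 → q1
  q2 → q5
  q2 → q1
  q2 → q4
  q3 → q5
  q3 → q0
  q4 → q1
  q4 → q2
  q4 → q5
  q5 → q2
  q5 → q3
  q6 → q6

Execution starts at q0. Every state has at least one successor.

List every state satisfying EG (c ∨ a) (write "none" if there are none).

States satisfying c ∨ a: {q1, q2, q3, q5}.
States satisfying EG (c ∨ a): {q1, q2, q3, q5}.

{q1, q2, q3, q5}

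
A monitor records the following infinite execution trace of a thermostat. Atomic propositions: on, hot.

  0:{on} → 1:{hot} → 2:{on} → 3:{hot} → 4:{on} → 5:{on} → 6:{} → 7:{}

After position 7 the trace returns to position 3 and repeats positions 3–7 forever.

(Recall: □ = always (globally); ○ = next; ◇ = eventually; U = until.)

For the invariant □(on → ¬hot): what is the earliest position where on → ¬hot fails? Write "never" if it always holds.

never

on → ¬hot holds at every position 0..7, and those are all the positions the trace ever visits, so the invariant □(on → ¬hot) is never violated.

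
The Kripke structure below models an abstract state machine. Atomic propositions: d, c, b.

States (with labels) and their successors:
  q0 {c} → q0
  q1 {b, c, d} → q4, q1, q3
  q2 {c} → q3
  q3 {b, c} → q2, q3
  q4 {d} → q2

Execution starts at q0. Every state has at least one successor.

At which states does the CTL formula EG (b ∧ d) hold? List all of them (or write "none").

States satisfying b ∧ d: {q1}.
States satisfying EG (b ∧ d): {q1}.

{q1}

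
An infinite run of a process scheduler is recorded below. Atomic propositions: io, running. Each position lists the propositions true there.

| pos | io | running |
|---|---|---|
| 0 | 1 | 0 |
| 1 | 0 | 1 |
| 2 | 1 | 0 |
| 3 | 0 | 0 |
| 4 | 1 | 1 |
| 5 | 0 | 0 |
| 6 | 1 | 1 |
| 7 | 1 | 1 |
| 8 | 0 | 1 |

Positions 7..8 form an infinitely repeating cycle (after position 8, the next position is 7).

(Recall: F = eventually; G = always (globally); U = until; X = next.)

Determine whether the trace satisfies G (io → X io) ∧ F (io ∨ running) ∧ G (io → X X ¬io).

Violated

io → X io must hold at every position from 0 onward. It fails at position 0, so G (io → X io) is false.
Positions where io holds: 0, 2, 4, 6, 7.
Check X io at each: 0→fails, 2→fails, 4→fails, 6→ok, 7→fails.
At position 0: G (io → X io) is false; F (io ∨ running) ∧ G (io → X X ¬io) is false; so G (io → X io) ∧ F (io ∨ running) ∧ G (io → X X ¬io) is false.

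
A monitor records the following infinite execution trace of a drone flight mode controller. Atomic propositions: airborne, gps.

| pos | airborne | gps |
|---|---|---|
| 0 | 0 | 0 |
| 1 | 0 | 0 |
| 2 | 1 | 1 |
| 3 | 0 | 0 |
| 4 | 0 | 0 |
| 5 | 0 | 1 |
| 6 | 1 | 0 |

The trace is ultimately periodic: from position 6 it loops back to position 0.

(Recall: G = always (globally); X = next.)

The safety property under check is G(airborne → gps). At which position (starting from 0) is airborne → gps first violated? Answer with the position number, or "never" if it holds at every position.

Check airborne → gps at each position in order: 0 ✓, 1 ✓, 2 ✓, 3 ✓, 4 ✓, 5 ✓.
At position 6 the labels are {airborne}, so airborne → gps is false there. This is the first violation.

6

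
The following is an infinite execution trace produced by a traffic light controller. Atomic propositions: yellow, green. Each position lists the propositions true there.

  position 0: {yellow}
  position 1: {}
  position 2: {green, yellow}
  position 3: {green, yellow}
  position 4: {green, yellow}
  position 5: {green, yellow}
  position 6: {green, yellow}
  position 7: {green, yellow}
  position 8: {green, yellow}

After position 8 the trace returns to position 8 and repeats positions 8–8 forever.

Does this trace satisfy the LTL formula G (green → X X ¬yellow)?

Violated

green → X X ¬yellow must hold at every position from 0 onward. It fails at position 2, so G (green → X X ¬yellow) is false.
Positions where green holds: 2, 3, 4, 5, 6, 7, 8.
Check X X ¬yellow at each: 2→fails, 3→fails, 4→fails, 5→fails, 6→fails, 7→fails, 8→fails.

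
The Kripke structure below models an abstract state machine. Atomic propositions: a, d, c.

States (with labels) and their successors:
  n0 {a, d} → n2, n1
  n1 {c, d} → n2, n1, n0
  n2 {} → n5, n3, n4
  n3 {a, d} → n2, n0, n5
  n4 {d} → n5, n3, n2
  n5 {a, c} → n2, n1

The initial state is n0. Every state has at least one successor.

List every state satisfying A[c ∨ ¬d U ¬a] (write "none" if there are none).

{n1, n2, n4, n5}

States satisfying c ∨ ¬d: {n1, n2, n5}.
States satisfying ¬a: {n1, n2, n4}.
States satisfying A[c ∨ ¬d U ¬a]: {n1, n2, n4, n5}.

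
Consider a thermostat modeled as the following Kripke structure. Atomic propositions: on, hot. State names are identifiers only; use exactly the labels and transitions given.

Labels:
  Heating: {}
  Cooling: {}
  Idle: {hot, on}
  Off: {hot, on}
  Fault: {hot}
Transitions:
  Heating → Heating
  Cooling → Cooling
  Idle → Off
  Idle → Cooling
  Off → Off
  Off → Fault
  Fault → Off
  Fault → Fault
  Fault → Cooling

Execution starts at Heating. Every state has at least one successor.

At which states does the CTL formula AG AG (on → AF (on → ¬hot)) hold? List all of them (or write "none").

States satisfying AG (on → AF (on → ¬hot)): {Heating, Cooling}.
States satisfying AG AG (on → AF (on → ¬hot)): {Heating, Cooling}.

{Heating, Cooling}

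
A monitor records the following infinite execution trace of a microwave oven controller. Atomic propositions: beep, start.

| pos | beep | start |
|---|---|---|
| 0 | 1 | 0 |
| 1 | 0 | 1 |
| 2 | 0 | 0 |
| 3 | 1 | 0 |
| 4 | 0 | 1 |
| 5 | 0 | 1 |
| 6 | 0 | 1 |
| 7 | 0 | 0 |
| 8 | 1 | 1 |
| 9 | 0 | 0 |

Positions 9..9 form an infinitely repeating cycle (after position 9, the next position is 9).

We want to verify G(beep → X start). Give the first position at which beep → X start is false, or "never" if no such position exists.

Check beep → X start at each position in order: 0 ✓, 1 ✓, 2 ✓, 3 ✓, 4 ✓, 5 ✓, 6 ✓, 7 ✓.
At position 8 the labels are {beep, start} and the next position 9 has {}, so beep → X start is false there. This is the first violation.

8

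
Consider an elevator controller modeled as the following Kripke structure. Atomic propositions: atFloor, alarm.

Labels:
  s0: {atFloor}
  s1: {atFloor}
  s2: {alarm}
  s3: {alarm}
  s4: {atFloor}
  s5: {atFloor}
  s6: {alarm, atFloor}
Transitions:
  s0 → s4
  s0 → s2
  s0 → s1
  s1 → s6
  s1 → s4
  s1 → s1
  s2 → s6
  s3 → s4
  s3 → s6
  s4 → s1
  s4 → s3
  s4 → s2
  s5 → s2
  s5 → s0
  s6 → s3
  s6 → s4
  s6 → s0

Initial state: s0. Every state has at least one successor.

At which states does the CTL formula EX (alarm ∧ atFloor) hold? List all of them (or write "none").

{s1, s2, s3}

States satisfying alarm ∧ atFloor: {s6}.
States satisfying EX (alarm ∧ atFloor): {s1, s2, s3}.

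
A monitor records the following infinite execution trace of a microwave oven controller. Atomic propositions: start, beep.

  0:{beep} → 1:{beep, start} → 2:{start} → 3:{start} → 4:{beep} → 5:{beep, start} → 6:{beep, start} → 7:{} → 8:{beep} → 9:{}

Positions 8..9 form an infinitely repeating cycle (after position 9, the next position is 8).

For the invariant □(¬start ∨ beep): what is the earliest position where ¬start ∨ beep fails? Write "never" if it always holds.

2

Check ¬start ∨ beep at each position in order: 0 ✓, 1 ✓.
At position 2 the labels are {start}, so ¬start ∨ beep is false there. This is the first violation.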